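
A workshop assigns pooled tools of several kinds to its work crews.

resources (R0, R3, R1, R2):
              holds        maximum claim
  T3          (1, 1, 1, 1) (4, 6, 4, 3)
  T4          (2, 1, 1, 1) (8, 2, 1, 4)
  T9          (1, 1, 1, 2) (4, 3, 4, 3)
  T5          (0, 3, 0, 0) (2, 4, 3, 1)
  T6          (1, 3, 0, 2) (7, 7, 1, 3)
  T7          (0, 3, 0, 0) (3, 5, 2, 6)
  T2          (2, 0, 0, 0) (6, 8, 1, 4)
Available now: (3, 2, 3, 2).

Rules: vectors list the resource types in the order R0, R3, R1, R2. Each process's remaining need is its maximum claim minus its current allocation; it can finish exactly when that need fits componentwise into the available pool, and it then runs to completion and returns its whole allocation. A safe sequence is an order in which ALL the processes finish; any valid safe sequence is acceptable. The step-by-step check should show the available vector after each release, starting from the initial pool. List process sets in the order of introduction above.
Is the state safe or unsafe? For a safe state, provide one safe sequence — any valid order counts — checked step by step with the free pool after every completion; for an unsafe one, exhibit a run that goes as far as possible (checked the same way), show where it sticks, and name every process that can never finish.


UNSAFE.
Key observation: after T5, T3, T9 the pool peaks at (5, 7, 5, 5), and each blocked process is short somewhere: T4 on R0; T6 on R0; T7 on R2; T2 on R3.
Going as far as possible: T5, T3, T9; after that, nothing fits. Step-by-step check:
  pool = (3, 2, 3, 2)
  run T5 (needs (2, 1, 3, 1), free (3, 2, 3, 2)); after release of (0, 3, 0, 0) the pool is (3, 5, 3, 2)
  run T3 (needs (3, 5, 3, 2), free (3, 5, 3, 2)); after release of (1, 1, 1, 1) the pool is (4, 6, 4, 3)
  run T9 (needs (3, 2, 3, 1), free (4, 6, 4, 3)); after release of (1, 1, 1, 2) the pool is (5, 7, 5, 5)
  T4 still needs (6, 1, 0, 3) but only (5, 7, 5, 5) is free — short on R0
  T6 still needs (6, 4, 1, 1) but only (5, 7, 5, 5) is free — short on R0
  T7 still needs (3, 2, 2, 6) but only (5, 7, 5, 5) is free — short on R2
  T2 still needs (4, 8, 1, 4) but only (5, 7, 5, 5) is free — short on R3
Never able to finish: T4, T6, T7 and T2.


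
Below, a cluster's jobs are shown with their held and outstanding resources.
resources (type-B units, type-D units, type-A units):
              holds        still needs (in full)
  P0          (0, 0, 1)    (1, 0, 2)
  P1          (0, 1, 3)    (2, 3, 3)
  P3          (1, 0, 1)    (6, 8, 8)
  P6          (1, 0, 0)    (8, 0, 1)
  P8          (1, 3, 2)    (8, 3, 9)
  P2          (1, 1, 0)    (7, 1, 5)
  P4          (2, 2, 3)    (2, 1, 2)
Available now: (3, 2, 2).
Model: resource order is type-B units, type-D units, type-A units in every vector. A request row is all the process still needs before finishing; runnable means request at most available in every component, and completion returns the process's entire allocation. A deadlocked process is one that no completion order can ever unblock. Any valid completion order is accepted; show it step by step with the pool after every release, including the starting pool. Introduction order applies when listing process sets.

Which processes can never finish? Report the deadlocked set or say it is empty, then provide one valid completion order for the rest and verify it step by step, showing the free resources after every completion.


The deadlocked set is P3, P6, P8 and P2.
Key observation: after P0, P4, P1 complete, (5, 5, 9) is the best the pool ever gets, yet each leftover process wants more type-B units.
The rest can finish in the order P0, P4, P1. Verifying each step:
  pool = (3, 2, 2)
  P0 needs (1, 0, 2) <= (3, 2, 2) -> finishes; pool += (0, 0, 1) = (3, 2, 3)
  P4 needs (2, 1, 2) <= (3, 2, 3) -> finishes; pool += (2, 2, 3) = (5, 4, 6)
  P1 needs (2, 3, 3) <= (5, 4, 6) -> finishes; pool += (0, 1, 3) = (5, 5, 9)
The blocked processes can never fit:
  blocked: P3 wants (6, 8, 8), pool (5, 5, 9) — not enough type-B units and type-D units
  blocked: P6 wants (8, 0, 1), pool (5, 5, 9) — not enough type-B units
  blocked: P8 wants (8, 3, 9), pool (5, 5, 9) — not enough type-B units
  blocked: P2 wants (7, 1, 5), pool (5, 5, 9) — not enough type-B units


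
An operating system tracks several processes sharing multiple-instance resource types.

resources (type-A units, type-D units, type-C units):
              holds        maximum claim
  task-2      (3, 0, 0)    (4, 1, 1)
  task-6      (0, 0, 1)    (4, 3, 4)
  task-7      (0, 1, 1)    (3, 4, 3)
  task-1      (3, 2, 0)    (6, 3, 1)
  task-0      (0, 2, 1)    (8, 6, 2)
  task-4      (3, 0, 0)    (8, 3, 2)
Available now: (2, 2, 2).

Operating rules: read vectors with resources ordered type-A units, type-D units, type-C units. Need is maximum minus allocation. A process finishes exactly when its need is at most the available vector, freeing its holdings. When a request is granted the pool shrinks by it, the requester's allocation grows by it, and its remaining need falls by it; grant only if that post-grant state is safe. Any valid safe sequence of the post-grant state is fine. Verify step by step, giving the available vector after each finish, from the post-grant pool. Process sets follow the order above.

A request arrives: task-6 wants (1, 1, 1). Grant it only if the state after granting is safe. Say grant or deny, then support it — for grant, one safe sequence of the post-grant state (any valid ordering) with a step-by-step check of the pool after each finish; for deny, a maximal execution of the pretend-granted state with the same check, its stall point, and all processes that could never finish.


DENY — the pretend-granted state is unsafe.
Key observation: after task-2, task-1 the pool peaks at (7, 3, 1), and each blocked process is short somewhere: task-6 on type-C units; task-7 on type-C units; task-0 on type-A units, type-D units; task-4 on type-C units.
Pretend the grant happened; the run task-2, task-1 goes as far as possible. Verifying each step:
  pool = (1, 1, 1)
  task-2 needs (1, 1, 1) <= (1, 1, 1) -> finishes; pool += (3, 0, 0) = (4, 1, 1)
  task-1 needs (3, 1, 1) <= (4, 1, 1) -> finishes; pool += (3, 2, 0) = (7, 3, 1)
  task-6 still needs (3, 2, 2) but only (7, 3, 1) is free — short on type-C units
  task-7 still needs (3, 3, 2) but only (7, 3, 1) is free — short on type-C units
  task-0 still needs (8, 4, 1) but only (7, 3, 1) is free — short on type-A units and type-D units
  task-4 still needs (5, 3, 2) but only (7, 3, 1) is free — short on type-C units
Post-grant, the permanently blocked set is task-6, task-7, task-0 and task-4.


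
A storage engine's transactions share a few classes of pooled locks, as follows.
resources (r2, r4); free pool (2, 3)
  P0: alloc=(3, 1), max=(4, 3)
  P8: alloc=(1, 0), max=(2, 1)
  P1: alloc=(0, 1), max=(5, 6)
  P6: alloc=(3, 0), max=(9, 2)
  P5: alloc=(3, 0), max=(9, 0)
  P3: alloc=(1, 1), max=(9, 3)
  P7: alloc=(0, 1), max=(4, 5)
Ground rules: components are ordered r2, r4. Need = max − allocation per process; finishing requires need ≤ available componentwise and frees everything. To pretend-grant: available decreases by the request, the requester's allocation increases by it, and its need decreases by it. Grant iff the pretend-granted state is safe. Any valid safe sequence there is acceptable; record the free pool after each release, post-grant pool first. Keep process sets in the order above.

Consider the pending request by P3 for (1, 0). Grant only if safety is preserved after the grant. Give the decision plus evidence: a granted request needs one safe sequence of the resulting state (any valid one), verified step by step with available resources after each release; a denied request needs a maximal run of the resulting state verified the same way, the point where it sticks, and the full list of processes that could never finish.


DENY: after the grant no complete ordering would exist.
Key observation: after P0, P7, P8, P1 complete, (5, 6) is the best the pool ever gets, yet each leftover process wants more r2.
After a pretend grant, a maximal execution: P0, P7, P8, P1 — then nothing else fits. Step-by-step check:
  pool = (1, 3)
  run P0 (needs (1, 2), free (1, 3)); after release of (3, 1) the pool is (4, 4)
  run P7 (needs (4, 4), free (4, 4)); after release of (0, 1) the pool is (4, 5)
  run P8 (needs (1, 1), free (4, 5)); after release of (1, 0) the pool is (5, 5)
  run P1 (needs (5, 5), free (5, 5)); after release of (0, 1) the pool is (5, 6)
  blocked: P6 wants (6, 2), pool (5, 6) — not enough r2
  blocked: P5 wants (6, 0), pool (5, 6) — not enough r2
  blocked: P3 wants (7, 2), pool (5, 6) — not enough r2
Had the request been granted, P6, P5 and P3 could never finish.


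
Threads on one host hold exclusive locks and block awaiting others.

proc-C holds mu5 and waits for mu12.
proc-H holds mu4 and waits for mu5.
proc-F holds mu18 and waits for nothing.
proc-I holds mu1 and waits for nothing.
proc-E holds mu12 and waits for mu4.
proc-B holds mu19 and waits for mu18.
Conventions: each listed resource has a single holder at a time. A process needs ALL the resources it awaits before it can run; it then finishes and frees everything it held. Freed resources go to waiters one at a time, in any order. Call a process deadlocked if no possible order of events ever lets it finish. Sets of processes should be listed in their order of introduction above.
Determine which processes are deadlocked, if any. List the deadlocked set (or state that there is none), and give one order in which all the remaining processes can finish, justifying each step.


Deadlocked set: proc-C, proc-H and proc-E.
Key observation: the loop proc-C -> proc-E -> proc-H -> proc-C blocks itself forever; no other process is dragged down with it.
One completion order for the rest: proc-I, proc-F, proc-B.
Walking it through:
  proc-I waits on nothing -> runs at once and releases mu1
  proc-F waits on nothing -> runs at once and releases mu18
  proc-B waits on mu18 — all released -> runs and releases mu19


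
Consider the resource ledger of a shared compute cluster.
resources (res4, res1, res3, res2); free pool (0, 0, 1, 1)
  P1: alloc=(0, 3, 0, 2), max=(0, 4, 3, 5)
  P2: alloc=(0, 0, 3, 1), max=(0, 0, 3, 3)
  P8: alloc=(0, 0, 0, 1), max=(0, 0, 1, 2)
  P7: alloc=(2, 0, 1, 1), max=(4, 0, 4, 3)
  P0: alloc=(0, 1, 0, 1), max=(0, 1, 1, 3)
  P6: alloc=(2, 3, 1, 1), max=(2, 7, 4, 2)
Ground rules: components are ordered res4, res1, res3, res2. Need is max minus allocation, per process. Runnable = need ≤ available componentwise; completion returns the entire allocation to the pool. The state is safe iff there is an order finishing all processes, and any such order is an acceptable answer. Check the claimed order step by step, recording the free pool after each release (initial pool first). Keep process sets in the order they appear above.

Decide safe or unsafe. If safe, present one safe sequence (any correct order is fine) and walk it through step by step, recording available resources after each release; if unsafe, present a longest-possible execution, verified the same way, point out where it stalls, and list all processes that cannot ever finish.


The state is SAFE; one workable sequence: P8, P0, P2, P1, P6, P7.
Key observation: the order's first zero-slack moment is P8 ((0, 0, 1, 1) needed, (0, 0, 1, 1) free — a requested resource with nothing to spare).
Walking it through:
  pool = (0, 0, 1, 1)
  P8: need (0, 0, 1, 1) fits (0, 0, 1, 1); releases (0, 0, 0, 1), pool now (0, 0, 1, 2)
  P0: need (0, 0, 1, 2) fits (0, 0, 1, 2); releases (0, 1, 0, 1), pool now (0, 1, 1, 3)
  P2: need (0, 0, 0, 2) fits (0, 1, 1, 3); releases (0, 0, 3, 1), pool now (0, 1, 4, 4)
  P1: need (0, 1, 3, 3) fits (0, 1, 4, 4); releases (0, 3, 0, 2), pool now (0, 4, 4, 6)
  P6: need (0, 4, 3, 1) fits (0, 4, 4, 6); releases (2, 3, 1, 1), pool now (2, 7, 5, 7)
  P7: need (2, 0, 3, 2) fits (2, 7, 5, 7); releases (2, 0, 1, 1), pool now (4, 7, 6, 8)


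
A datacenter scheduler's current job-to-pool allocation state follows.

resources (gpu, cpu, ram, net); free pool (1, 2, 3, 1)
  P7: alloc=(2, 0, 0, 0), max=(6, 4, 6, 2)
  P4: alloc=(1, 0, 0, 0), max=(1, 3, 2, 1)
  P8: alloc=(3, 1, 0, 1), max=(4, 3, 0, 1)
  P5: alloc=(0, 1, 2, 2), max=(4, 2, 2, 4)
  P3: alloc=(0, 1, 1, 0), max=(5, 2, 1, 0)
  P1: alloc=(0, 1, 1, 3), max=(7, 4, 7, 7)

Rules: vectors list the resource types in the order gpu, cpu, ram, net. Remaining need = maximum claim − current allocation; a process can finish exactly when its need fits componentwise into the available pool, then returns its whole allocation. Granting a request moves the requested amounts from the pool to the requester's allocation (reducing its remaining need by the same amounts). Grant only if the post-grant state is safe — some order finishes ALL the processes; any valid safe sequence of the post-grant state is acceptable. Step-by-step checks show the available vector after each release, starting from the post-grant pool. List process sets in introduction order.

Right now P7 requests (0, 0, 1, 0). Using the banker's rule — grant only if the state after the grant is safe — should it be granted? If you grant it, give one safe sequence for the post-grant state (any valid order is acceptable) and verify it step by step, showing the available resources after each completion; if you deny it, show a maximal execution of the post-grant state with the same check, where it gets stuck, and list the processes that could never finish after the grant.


GRANT — the state after the grant stays safe, e.g. via P8, P5, P4, P3, P7, P1.
Key observation: after the grant the pool drops to (1, 2, 2, 1), which still lets P8 finish first and unwind the rest.
Check on the post-grant state, step by step:
  pool = (1, 2, 2, 1)
  P8: need (1, 2, 0, 0) fits (1, 2, 2, 1); releases (3, 1, 0, 1), pool now (4, 3, 2, 2)
  P5: need (4, 1, 0, 2) fits (4, 3, 2, 2); releases (0, 1, 2, 2), pool now (4, 4, 4, 4)
  P4: need (0, 3, 2, 1) fits (4, 4, 4, 4); releases (1, 0, 0, 0), pool now (5, 4, 4, 4)
  P3: need (5, 1, 0, 0) fits (5, 4, 4, 4); releases (0, 1, 1, 0), pool now (5, 5, 5, 4)
  P7: need (4, 4, 5, 2) fits (5, 5, 5, 4); releases (2, 0, 1, 0), pool now (7, 5, 6, 4)
  P1: need (7, 3, 6, 4) fits (7, 5, 6, 4); releases (0, 1, 1, 3), pool now (7, 6, 7, 7)


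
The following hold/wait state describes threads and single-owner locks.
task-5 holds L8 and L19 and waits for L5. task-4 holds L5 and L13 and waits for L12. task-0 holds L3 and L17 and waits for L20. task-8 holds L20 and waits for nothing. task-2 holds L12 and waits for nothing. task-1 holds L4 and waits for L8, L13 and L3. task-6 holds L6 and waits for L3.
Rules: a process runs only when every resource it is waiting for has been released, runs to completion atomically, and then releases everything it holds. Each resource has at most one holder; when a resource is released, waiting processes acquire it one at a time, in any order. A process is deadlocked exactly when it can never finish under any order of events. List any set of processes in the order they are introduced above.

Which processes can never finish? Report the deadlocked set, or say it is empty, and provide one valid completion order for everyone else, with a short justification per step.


No process is deadlocked.
Key observation: all waits point, directly or indirectly, at processes that can finish, so nothing is permanently blocked.
One completion order for the rest: task-8, task-2, task-0, task-4, task-5, task-1, task-6.
Walking it through:
  task-8 waits on nothing -> runs at once and releases L20
  task-2 waits on nothing -> runs at once and releases L12
  task-0 waits on L20 — all released -> runs and releases L3 and L17
  task-4 waits on L12 — all released -> runs and releases L5 and L13
  task-5 waits on L5 — all released -> runs and releases L8 and L19
  task-1 waits on L8, L13 and L3 — all released -> runs and releases L4
  task-6 waits on L3 — all released -> runs and releases L6


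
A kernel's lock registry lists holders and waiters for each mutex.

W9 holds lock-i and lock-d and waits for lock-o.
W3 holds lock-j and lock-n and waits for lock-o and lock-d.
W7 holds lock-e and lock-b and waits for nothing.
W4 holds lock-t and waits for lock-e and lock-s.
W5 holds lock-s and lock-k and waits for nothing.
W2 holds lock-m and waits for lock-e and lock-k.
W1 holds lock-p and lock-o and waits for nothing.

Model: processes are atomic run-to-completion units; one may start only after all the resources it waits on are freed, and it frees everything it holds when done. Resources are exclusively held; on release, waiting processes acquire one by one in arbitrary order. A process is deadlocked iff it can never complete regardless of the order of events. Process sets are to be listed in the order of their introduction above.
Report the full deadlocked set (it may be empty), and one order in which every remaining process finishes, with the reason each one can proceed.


No process is deadlocked.
Key observation: there is no circular wait here — follow any chain and it reaches a process that is free to run now.
The rest can finish in the order W7, W5, W4, W1, W9, W2, W3.
Verifying each step:
  W7: no waits; runs immediately, freeing lock-e and lock-b
  W5: no waits; runs immediately, freeing lock-s and lock-k
  run W4 (all its waits — lock-e and lock-s — are resolved); releases lock-t
  W1: no waits; runs immediately, freeing lock-p and lock-o
  run W9 (all its waits — lock-o — are resolved); releases lock-i and lock-d
  run W2 (all its waits — lock-e and lock-k — are resolved); releases lock-m
  run W3 (all its waits — lock-o and lock-d — are resolved); releases lock-j and lock-n


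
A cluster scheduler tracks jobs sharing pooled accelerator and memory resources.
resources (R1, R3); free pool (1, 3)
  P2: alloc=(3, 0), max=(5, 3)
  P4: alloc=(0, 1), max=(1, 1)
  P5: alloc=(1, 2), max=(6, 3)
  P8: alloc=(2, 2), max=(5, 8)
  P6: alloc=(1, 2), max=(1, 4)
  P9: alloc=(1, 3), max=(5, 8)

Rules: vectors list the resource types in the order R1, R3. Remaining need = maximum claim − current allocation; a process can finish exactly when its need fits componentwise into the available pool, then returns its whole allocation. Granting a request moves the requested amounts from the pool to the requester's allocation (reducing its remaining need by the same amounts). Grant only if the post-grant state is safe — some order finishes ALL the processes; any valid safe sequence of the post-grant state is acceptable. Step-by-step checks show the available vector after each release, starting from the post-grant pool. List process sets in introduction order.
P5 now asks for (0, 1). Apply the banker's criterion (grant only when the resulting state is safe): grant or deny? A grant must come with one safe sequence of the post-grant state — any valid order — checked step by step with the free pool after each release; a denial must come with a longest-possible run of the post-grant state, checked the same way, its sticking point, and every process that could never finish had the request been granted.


GRANT: granting preserves safety; a valid post-grant sequence is P6, P2, P4, P5, P9, P8.
Key observation: even at the reduced pool (1, 2), P6 fits immediately, so safety survives the grant.
Verifying the post-grant state step by step:
  pool = (1, 2)
  P6: need (0, 2) fits (1, 2); releases (1, 2), pool now (2, 4)
  P2: need (2, 3) fits (2, 4); releases (3, 0), pool now (5, 4)
  P4: need (1, 0) fits (5, 4); releases (0, 1), pool now (5, 5)
  P5: need (5, 0) fits (5, 5); releases (1, 3), pool now (6, 8)
  P9: need (4, 5) fits (6, 8); releases (1, 3), pool now (7, 11)
  P8: need (3, 6) fits (7, 11); releases (2, 2), pool now (9, 13)


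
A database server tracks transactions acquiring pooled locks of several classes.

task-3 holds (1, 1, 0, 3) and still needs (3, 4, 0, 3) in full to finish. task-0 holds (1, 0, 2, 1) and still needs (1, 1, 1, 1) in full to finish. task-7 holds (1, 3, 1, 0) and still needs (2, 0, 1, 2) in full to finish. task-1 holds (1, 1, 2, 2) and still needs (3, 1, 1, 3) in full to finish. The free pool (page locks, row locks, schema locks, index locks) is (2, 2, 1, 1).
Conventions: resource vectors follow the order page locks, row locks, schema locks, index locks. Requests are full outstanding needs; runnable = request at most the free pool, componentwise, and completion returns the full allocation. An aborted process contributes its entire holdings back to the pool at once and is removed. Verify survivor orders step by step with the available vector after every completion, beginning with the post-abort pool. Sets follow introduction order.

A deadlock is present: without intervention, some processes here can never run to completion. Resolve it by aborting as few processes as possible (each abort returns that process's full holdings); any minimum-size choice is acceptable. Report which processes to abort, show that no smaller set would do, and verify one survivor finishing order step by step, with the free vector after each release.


The answer: abort task-1.
Key observation: before aborting task-1, task-3 was permanently blocked — no order could ever run it; afterwards it completes at step 3.
No smaller set exists: with zero aborts the deadlock remains.
One survivor order: task-0, task-7, task-3. Verifying each step (post-abort pool first):
  pool = (3, 3, 3, 3)
  task-0 needs (1, 1, 1, 1) <= (3, 3, 3, 3) -> finishes; pool += (1, 0, 2, 1) = (4, 3, 5, 4)
  task-7 needs (2, 0, 1, 2) <= (4, 3, 5, 4) -> finishes; pool += (1, 3, 1, 0) = (5, 6, 6, 4)
  task-3 needs (3, 4, 0, 3) <= (5, 6, 6, 4) -> finishes; pool += (1, 1, 0, 3) = (6, 7, 6, 7)


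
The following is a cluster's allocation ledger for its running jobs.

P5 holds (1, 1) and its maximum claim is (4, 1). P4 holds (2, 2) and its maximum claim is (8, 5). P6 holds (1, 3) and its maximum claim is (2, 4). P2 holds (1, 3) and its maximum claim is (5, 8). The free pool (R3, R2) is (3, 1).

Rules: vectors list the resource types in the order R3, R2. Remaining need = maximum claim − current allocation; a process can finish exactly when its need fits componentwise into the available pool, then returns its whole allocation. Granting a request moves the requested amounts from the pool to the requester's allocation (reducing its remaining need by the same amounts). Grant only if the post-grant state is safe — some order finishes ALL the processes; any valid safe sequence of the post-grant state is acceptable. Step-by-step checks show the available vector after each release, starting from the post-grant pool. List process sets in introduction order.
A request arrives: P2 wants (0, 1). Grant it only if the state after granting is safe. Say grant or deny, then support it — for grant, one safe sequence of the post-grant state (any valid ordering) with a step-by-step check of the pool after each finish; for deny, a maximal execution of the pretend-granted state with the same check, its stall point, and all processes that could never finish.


GRANT. The post-grant state is safe; one safe sequence: P5, P6, P2, P4.
Key observation: after the grant the pool drops to (3, 0), which still lets P5 finish first and unwind the rest.
Check on the post-grant state, step by step:
  pool = (3, 0)
  P5: need (3, 0) fits (3, 0); releases (1, 1), pool now (4, 1)
  P6: need (1, 1) fits (4, 1); releases (1, 3), pool now (5, 4)
  P2: need (4, 4) fits (5, 4); releases (1, 4), pool now (6, 8)
  P4: need (6, 3) fits (6, 8); releases (2, 2), pool now (8, 10)


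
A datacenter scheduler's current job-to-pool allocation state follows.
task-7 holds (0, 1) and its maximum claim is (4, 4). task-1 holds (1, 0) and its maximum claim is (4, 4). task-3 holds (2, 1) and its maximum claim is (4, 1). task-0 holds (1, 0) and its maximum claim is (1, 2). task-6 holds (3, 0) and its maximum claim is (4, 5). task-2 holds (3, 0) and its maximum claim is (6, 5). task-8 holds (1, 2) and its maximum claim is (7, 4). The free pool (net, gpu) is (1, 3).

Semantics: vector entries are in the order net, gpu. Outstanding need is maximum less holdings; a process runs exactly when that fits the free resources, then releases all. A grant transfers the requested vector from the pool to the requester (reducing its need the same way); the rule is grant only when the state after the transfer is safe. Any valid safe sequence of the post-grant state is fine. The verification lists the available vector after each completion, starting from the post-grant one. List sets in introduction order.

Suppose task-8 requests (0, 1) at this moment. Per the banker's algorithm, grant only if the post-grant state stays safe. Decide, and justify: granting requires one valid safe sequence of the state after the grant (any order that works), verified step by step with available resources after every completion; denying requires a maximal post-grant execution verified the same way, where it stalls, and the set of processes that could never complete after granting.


DENY: after the grant no complete ordering would exist.
Key observation: after task-0, task-3, task-7, task-1 the pool peaks at (5, 4), and each blocked process is short somewhere: task-6 on gpu; task-2 on gpu; task-8 on net.
After a pretend grant, a maximal execution: task-0, task-3, task-7, task-1 — then nothing else fits. Verifying each step:
  pool = (1, 2)
  task-0 needs (0, 2) <= (1, 2) -> finishes; pool += (1, 0) = (2, 2)
  task-3 needs (2, 0) <= (2, 2) -> finishes; pool += (2, 1) = (4, 3)
  task-7 needs (4, 3) <= (4, 3) -> finishes; pool += (0, 1) = (4, 4)
  task-1 needs (3, 4) <= (4, 4) -> finishes; pool += (1, 0) = (5, 4)
  task-6 still needs (1, 5) but only (5, 4) is free — short on gpu
  task-2 still needs (3, 5) but only (5, 4) is free — short on gpu
  task-8 still needs (6, 1) but only (5, 4) is free — short on net
Post-grant, the permanently blocked set is task-6, task-2 and task-8.


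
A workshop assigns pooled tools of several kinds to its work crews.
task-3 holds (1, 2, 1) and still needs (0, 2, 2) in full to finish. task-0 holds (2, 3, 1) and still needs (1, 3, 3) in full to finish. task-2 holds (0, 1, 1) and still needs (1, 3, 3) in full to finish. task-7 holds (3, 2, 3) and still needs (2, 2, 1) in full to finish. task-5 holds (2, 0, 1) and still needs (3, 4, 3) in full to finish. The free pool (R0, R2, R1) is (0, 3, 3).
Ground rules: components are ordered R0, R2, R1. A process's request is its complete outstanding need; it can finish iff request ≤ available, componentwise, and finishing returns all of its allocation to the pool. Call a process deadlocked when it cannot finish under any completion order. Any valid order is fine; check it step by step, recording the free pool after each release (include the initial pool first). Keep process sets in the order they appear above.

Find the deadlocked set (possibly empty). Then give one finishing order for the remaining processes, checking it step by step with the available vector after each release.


The deadlocked set is empty.
Key observation: task-3 can run right away; the returned allocation unlocks the remaining processes in turn.
The rest can finish in the order task-3, task-0, task-2, task-7, task-5. Walking it through:
  pool = (0, 3, 3)
  task-3: need (0, 2, 2) fits (0, 3, 3); releases (1, 2, 1), pool now (1, 5, 4)
  task-0: need (1, 3, 3) fits (1, 5, 4); releases (2, 3, 1), pool now (3, 8, 5)
  task-2: need (1, 3, 3) fits (3, 8, 5); releases (0, 1, 1), pool now (3, 9, 6)
  task-7: need (2, 2, 1) fits (3, 9, 6); releases (3, 2, 3), pool now (6, 11, 9)
  task-5: need (3, 4, 3) fits (6, 11, 9); releases (2, 0, 1), pool now (8, 11, 10)


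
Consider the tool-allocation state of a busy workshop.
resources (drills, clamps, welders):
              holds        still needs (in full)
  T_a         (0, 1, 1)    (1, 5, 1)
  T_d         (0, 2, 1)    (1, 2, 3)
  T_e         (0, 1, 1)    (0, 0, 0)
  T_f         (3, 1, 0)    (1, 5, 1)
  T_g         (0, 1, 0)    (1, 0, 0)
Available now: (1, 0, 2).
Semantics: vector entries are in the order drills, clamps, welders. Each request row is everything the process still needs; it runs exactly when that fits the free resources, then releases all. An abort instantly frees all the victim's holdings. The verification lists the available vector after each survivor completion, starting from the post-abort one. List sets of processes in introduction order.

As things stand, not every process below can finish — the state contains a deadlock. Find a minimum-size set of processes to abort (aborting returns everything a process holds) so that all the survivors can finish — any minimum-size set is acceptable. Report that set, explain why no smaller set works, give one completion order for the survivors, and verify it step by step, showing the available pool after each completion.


Abort T_f.
Key observation: the deadlocked T_a becomes finishable only because T_f released (3, 1, 0); it completes at step 4 below.
Minimality: the empty abort set fails — the state is deadlocked as it stands.
Survivors finish in the order: T_g, T_e, T_d, T_a. Check, step by step (pool after the aborts first):
  pool = (4, 1, 2)
  run T_g (needs (1, 0, 0), free (4, 1, 2)); after release of (0, 1, 0) the pool is (4, 2, 2)
  run T_e (needs (0, 0, 0), free (4, 2, 2)); after release of (0, 1, 1) the pool is (4, 3, 3)
  run T_d (needs (1, 2, 3), free (4, 3, 3)); after release of (0, 2, 1) the pool is (4, 5, 4)
  run T_a (needs (1, 5, 1), free (4, 5, 4)); after release of (0, 1, 1) the pool is (4, 6, 5)


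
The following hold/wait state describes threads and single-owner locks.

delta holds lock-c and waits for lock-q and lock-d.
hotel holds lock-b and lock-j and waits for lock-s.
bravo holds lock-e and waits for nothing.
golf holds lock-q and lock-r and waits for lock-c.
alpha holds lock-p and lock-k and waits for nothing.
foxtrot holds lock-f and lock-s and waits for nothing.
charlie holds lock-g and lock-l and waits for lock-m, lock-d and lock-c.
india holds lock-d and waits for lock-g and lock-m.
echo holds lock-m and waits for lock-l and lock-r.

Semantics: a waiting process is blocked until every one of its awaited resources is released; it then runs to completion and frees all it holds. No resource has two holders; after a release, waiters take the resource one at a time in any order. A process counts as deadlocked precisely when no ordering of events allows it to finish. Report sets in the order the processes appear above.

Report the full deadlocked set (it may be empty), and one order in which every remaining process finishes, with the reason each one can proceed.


The deadlocked set is delta, golf, charlie, india and echo.
Key observation: the wait chain closes on itself along delta -> golf -> delta; charlie, india and echo are caught in further circular waits.
The rest can finish in the order bravo, alpha, foxtrot, hotel.
Walking it through:
  bravo: no waits; runs immediately, freeing lock-e
  alpha: no waits; runs immediately, freeing lock-p and lock-k
  foxtrot: no waits; runs immediately, freeing lock-f and lock-s
  hotel: everything it awaited (lock-s) is free; runs, freeing lock-b and lock-j


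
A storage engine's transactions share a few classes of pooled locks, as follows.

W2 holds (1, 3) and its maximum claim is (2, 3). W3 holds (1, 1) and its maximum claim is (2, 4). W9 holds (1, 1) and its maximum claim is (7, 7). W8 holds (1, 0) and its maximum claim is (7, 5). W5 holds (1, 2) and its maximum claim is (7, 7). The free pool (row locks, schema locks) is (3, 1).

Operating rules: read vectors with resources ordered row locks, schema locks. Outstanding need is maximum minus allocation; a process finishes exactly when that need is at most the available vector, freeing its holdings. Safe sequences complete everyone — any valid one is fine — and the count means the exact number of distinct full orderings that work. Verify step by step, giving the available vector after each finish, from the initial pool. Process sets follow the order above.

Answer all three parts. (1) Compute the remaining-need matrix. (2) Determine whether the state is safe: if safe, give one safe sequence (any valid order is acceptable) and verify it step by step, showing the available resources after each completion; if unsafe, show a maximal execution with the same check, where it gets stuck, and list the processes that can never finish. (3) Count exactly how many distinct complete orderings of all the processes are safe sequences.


(1) Outstanding need per process (order row locks, schema locks):
  W2: (1, 0)
  W3: (1, 3)
  W9: (6, 6)
  W8: (6, 5)
  W5: (6, 5)
(2) UNSAFE — no complete ordering exists.
Key observation: W2, W3 can finish, but then (5, 5) is all there is, and the blocked group's row locks demands exceed it.
The run W2, W3 cannot be extended any further. Check, step by step:
  pool = (3, 1)
  run W2 (needs (1, 0), free (3, 1)); after release of (1, 3) the pool is (4, 4)
  run W3 (needs (1, 3), free (4, 4)); after release of (1, 1) the pool is (5, 5)
  W9 cannot run: need (6, 6) vs free (5, 5) (insufficient row locks and schema locks)
  W8 cannot run: need (6, 5) vs free (5, 5) (insufficient row locks)
  W5 cannot run: need (6, 5) vs free (5, 5) (insufficient row locks)
Permanently blocked: W9, W8 and W5.
(3) The exact count: 0 of the possible complete orderings are safe sequences.


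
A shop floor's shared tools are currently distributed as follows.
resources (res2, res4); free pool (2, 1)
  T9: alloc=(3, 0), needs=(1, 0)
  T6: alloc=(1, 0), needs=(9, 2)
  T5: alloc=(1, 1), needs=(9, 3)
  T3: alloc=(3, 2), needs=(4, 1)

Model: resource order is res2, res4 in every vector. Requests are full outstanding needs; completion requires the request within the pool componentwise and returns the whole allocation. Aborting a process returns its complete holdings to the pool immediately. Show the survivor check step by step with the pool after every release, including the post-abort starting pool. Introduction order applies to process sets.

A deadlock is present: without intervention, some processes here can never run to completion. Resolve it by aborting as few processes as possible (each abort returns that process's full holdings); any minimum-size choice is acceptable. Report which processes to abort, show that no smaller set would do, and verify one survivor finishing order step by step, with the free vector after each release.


Abort T6.
Key observation: aborting T6 returns (1, 0), and T5 — hopeless before — runs at step 3 with the returned capacity in the pool.
No smaller set exists: with zero aborts the deadlock remains.
The survivors complete as T9, T3, T5. Check, step by step (starting from the post-abort pool):
  pool = (3, 1)
  run T9 (needs (1, 0), free (3, 1)); after release of (3, 0) the pool is (6, 1)
  run T3 (needs (4, 1), free (6, 1)); after release of (3, 2) the pool is (9, 3)
  run T5 (needs (9, 3), free (9, 3)); after release of (1, 1) the pool is (10, 4)


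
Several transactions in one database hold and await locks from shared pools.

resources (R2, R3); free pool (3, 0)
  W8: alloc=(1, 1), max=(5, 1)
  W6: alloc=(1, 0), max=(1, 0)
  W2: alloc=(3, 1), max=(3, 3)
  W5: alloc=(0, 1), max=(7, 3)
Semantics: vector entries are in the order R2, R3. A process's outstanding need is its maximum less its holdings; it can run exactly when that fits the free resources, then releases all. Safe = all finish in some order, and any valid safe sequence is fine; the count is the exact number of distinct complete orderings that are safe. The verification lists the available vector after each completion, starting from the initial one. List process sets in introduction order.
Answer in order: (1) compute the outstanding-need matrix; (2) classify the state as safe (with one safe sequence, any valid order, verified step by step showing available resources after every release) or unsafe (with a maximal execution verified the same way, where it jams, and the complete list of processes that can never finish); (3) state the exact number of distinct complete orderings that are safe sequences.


(1) Outstanding need per process (order R2, R3):
  W8: (4, 0)
  W6: (0, 0)
  W2: (0, 2)
  W5: (7, 2)
(2) The state is UNSAFE.
Key observation: even finishing W6, W8 leaves just (5, 1) free — too little R3 for any of the remaining processes.
A maximal execution: W6, W8 — then nothing else fits. Walking it through:
  pool = (3, 0)
  W6: need (0, 0) fits (3, 0); releases (1, 0), pool now (4, 0)
  W8: need (4, 0) fits (4, 0); releases (1, 1), pool now (5, 1)
  blocked: W2 wants (0, 2), pool (5, 1) — not enough R3
  blocked: W5 wants (7, 2), pool (5, 1) — not enough R2 and R3
Permanently blocked: W2 and W5.
(3) The exact count: 0 of the possible complete orderings are safe sequences.


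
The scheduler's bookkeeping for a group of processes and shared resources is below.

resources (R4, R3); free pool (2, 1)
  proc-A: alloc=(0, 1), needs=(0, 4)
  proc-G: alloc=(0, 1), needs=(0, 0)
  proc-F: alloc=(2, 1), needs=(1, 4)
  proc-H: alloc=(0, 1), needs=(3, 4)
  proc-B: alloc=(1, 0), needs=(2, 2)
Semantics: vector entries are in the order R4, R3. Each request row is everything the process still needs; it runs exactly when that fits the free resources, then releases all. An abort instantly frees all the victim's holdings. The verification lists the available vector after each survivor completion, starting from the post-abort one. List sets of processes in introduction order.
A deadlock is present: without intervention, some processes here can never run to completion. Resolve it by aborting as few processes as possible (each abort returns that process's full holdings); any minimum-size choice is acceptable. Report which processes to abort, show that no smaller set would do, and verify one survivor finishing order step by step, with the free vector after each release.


The answer: abort proc-A and proc-H.
Key observation: the returned (0, 2) from proc-A and proc-H is what brings proc-F — unrunnable before, under any order — into play at step 2.
Minimality, checking each single-abort alternative: proc-A alone leaves proc-F blocked (short on R3); proc-G alone leaves proc-A blocked (short on R3); proc-F alone leaves proc-A blocked (short on R3); proc-H alone leaves proc-A blocked (short on R3); proc-B alone leaves proc-A blocked (short on R3).
The survivors complete as proc-G, proc-F, proc-B. Check, step by step (starting from the post-abort pool):
  pool = (2, 3)
  run proc-G (needs (0, 0), free (2, 3)); after release of (0, 1) the pool is (2, 4)
  run proc-F (needs (1, 4), free (2, 4)); after release of (2, 1) the pool is (4, 5)
  run proc-B (needs (2, 2), free (4, 5)); after release of (1, 0) the pool is (5, 5)


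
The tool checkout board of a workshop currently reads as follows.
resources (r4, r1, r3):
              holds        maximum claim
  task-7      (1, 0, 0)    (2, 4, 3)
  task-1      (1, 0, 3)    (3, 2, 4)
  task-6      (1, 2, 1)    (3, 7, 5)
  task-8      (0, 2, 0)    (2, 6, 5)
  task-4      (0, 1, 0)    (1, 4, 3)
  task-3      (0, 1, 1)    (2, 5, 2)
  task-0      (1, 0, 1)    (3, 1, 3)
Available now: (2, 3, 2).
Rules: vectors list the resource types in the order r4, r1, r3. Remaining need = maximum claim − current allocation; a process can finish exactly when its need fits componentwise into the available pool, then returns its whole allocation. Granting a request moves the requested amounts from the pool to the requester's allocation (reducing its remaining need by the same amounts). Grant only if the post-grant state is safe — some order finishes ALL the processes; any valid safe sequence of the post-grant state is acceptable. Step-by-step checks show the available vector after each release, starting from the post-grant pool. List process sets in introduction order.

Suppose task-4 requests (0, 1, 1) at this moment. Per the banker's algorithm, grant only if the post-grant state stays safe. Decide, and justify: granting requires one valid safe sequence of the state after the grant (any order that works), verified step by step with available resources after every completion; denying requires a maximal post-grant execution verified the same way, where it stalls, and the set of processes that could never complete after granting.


GRANT. The post-grant state is safe; one safe sequence: task-1, task-4, task-0, task-8, task-7, task-6, task-3.
Key observation: granting shrinks the pool to (2, 2, 1), yet task-1 still fits and the chain goes through.
Step-by-step check of the post-grant state:
  pool = (2, 2, 1)
  run task-1 (needs (2, 2, 1), free (2, 2, 1)); after release of (1, 0, 3) the pool is (3, 2, 4)
  run task-4 (needs (1, 2, 2), free (3, 2, 4)); after release of (0, 2, 1) the pool is (3, 4, 5)
  run task-0 (needs (2, 1, 2), free (3, 4, 5)); after release of (1, 0, 1) the pool is (4, 4, 6)
  run task-8 (needs (2, 4, 5), free (4, 4, 6)); after release of (0, 2, 0) the pool is (4, 6, 6)
  run task-7 (needs (1, 4, 3), free (4, 6, 6)); after release of (1, 0, 0) the pool is (5, 6, 6)
  run task-6 (needs (2, 5, 4), free (5, 6, 6)); after release of (1, 2, 1) the pool is (6, 8, 7)
  run task-3 (needs (2, 4, 1), free (6, 8, 7)); after release of (0, 1, 1) the pool is (6, 9, 8)
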